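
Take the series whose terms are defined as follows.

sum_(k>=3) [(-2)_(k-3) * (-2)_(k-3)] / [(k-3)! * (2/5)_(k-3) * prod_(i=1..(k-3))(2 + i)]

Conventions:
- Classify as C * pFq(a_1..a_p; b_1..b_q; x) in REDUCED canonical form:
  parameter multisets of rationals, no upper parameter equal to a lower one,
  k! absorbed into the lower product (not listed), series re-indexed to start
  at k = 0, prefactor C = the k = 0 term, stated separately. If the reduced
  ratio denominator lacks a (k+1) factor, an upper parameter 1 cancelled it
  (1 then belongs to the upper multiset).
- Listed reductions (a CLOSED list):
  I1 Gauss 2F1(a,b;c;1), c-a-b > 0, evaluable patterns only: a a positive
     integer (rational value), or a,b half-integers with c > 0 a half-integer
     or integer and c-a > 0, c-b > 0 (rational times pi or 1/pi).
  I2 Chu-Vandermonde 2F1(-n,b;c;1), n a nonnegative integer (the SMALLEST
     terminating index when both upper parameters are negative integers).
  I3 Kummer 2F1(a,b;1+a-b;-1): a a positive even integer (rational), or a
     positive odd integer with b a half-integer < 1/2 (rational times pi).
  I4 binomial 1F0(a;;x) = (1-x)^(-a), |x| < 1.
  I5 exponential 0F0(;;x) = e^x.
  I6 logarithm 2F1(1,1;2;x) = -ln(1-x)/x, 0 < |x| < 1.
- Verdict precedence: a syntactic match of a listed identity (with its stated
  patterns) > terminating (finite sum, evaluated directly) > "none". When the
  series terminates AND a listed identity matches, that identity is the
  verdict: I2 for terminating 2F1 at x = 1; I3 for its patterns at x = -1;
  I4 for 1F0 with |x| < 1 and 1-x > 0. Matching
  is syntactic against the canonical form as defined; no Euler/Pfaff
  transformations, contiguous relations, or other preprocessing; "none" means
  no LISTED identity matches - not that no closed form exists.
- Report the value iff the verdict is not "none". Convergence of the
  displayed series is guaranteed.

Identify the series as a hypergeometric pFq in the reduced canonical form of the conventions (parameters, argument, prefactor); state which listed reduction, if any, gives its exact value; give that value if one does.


Canonical form: C = 1 times 2F2 with upper {-2, -2}, lower {2/5, 3}, x = 1. Verdict: terminating - no listed pattern fits, but -2 in the upper list cuts the series at k = 2; direct evaluation. Value: 389/84.

Key observation: with t_0 = 1, the lower running product (C = 1) is a rising factorial.
Step ratio: r(k) = 1 * (k-2) (k-2) / [(k+2/5) (k+3) (k+1)] - poly over poly, x = 1 from leading terms; C = 1 at k = 0.


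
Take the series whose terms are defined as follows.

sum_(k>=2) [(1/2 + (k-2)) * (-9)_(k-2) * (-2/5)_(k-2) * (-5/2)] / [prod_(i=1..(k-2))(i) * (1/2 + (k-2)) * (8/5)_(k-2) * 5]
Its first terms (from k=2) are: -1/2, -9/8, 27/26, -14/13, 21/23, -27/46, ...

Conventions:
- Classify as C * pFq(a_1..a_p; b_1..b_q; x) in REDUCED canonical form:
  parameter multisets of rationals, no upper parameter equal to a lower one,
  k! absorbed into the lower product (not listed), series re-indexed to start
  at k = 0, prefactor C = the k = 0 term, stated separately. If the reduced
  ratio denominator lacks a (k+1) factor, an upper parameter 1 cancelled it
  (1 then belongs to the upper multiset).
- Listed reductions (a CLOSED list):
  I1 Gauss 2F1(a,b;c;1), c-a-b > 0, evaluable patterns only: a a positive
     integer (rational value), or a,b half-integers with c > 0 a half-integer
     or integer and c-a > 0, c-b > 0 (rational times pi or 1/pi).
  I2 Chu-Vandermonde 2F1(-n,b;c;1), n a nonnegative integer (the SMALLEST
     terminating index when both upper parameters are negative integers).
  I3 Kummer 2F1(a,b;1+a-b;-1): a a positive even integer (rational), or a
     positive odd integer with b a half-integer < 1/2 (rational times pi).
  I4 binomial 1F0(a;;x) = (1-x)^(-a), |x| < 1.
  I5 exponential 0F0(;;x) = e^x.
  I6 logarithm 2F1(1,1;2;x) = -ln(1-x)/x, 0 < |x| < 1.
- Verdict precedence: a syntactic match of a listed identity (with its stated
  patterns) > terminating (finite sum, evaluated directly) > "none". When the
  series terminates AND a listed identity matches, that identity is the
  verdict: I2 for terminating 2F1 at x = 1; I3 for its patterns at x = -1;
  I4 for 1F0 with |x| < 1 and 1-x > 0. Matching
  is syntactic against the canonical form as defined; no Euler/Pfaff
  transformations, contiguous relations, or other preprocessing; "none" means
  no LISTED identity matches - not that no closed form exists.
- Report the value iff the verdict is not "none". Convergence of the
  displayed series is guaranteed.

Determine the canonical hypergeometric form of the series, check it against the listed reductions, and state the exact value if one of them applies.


The series (x = 1) is 2F1: upper {-9, -2/5}, lower {8/5}, prefactor -1/2. Verdict at x = 1: the Chu-Vandermonde identity I2 matches (terminating 2F1 at x = 1 with n = 9, b = -2/5, c = 8/5). Its exact value is -48828125/42993808.

First insight: t_0 being -1/2, striking the common factor k + 1/2 reduces the term (C = -1/2).
Consecutive-term ratio: r(k) = 1 * (k-9) (k-2/5) / [(k+8/5) (k+1)] - rational in k. x = 1; t_0 = -1/2; negate the roots.


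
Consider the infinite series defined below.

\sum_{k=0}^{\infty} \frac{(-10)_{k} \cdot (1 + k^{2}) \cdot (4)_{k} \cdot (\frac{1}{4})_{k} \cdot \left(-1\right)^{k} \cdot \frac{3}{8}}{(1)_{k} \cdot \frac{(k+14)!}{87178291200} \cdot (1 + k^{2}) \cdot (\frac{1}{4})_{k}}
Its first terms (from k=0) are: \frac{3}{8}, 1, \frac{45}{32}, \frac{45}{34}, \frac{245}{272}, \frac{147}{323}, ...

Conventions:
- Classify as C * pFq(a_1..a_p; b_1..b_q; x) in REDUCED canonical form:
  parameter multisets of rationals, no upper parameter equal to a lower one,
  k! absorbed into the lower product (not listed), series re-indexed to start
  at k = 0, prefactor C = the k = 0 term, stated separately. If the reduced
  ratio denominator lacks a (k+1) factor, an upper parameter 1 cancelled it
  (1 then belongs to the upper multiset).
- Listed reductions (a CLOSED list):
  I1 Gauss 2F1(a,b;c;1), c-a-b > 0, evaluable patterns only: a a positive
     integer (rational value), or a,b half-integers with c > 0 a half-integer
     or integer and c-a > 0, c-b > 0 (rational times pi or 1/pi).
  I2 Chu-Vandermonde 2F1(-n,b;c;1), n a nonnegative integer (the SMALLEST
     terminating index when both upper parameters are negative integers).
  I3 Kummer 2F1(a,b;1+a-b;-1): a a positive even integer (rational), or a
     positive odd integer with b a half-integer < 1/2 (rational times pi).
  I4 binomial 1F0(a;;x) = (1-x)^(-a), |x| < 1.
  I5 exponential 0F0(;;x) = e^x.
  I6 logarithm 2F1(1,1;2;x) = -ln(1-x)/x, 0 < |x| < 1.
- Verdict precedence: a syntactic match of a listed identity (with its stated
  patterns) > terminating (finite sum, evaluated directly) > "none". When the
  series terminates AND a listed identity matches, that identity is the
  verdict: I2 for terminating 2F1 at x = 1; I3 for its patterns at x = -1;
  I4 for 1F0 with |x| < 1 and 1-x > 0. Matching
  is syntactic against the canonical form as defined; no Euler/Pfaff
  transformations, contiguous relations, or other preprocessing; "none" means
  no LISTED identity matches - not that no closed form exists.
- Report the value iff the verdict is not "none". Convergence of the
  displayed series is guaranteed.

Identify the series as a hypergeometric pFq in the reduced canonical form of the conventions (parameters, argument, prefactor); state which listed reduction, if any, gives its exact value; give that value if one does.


This is \frac{3}{8} * 2F1(-10, 4; 15; -1) in reduced canonical form. Verdict: Kummer's theorem (I3) fires (x = -1; c = 15 equals 1+a-b for upper {-10, 4}: listed pattern). Exact value: \frac{91}{16}.

Key observation: t_0 being \frac{3}{8}, striking the common factor k^2 + 1 reduces the term (C = 3/8).
Term ratio: r(k) = -1 * (k-10) (k+4) / [(k+15) (k+1)] - rational in k, leading ratio -1; with t_0 = \frac{3}{8}, classification follows.


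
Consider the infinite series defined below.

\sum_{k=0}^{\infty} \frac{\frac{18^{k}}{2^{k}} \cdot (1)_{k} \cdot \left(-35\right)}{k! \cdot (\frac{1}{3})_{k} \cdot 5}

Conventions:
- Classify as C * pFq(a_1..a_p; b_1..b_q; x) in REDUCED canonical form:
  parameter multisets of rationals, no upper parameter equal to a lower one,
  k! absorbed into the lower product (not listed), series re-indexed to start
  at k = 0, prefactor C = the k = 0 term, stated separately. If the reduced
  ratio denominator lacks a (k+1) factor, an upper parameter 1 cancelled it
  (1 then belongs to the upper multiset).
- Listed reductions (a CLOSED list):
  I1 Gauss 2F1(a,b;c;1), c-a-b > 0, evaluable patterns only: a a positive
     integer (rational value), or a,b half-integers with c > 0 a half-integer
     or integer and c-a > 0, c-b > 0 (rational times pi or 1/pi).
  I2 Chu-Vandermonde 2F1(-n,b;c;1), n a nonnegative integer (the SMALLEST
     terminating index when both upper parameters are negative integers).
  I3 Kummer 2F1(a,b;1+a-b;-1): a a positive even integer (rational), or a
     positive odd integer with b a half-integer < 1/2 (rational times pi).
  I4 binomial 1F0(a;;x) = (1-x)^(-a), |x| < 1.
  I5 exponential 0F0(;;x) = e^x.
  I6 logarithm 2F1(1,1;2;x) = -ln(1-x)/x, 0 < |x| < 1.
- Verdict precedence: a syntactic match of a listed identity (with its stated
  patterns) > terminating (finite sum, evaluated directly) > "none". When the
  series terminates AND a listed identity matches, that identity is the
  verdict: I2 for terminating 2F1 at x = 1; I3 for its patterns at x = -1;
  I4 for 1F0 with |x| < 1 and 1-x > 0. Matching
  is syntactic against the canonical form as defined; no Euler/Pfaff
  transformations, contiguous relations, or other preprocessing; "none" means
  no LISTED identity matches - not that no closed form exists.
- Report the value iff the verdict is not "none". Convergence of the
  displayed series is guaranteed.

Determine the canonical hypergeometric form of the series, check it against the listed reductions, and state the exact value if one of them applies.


First insight: with t_0 = -7, the two k-th powers (C = -7, x = 9) combine into one argument.
Ratio: r(k) = 9 * (k+1) / [(k+\frac{1}{3}) (k+1)] - rational; roots negated = parameters, x = 9, C = -7.

The series (x = 9) is 1F1: upper {1}, lower {\frac{1}{3}}, prefactor -7. Verdict: none (x = 9): each listed identity misses the multisets {1} ; {\frac{1}{3}}.


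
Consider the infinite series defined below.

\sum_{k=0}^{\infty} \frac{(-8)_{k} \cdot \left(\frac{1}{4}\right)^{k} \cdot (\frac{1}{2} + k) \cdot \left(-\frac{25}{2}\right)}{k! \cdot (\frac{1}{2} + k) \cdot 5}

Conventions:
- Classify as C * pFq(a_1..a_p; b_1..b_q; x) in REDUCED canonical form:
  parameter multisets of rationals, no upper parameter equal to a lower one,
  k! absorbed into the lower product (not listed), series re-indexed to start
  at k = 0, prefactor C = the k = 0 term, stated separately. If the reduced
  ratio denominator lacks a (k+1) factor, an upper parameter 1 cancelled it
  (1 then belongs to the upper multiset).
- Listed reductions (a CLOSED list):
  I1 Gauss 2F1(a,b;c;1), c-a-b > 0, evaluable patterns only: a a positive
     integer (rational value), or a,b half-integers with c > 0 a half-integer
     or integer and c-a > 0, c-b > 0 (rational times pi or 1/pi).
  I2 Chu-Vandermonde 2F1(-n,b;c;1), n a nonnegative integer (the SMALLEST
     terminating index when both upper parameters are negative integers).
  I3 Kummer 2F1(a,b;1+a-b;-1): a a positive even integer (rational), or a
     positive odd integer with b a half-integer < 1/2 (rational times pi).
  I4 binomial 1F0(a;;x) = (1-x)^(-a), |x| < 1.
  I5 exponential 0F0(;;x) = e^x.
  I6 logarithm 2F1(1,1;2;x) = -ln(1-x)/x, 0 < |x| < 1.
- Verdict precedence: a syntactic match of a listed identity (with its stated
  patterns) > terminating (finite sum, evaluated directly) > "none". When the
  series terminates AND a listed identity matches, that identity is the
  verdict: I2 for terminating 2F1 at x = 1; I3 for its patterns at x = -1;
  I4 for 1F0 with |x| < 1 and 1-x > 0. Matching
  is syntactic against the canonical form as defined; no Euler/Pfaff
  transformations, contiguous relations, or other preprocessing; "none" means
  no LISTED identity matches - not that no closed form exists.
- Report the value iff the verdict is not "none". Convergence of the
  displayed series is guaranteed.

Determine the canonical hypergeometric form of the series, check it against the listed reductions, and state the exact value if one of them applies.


Canonical form: C = -\frac{5}{2} times 1F0 with upper {-8}, lower {-}, x = \frac{1}{4}. Verdict: the I4 binomial reduction applies (the 1F0 binomial series: exponent 8, x = \frac{1}{4}). Exact value: -\frac{32805}{131072}.

The tell: with t_0 = -\frac{5}{2}, the constant factors (prefactor -5/2) combine into one prefactor.
Adjacent-term ratio: r(k) = \frac{1}{4} * (k-8) / [(k+1)] - rational; roots negated = parameters, x = \frac{1}{4}, C = -\frac{5}{2}.


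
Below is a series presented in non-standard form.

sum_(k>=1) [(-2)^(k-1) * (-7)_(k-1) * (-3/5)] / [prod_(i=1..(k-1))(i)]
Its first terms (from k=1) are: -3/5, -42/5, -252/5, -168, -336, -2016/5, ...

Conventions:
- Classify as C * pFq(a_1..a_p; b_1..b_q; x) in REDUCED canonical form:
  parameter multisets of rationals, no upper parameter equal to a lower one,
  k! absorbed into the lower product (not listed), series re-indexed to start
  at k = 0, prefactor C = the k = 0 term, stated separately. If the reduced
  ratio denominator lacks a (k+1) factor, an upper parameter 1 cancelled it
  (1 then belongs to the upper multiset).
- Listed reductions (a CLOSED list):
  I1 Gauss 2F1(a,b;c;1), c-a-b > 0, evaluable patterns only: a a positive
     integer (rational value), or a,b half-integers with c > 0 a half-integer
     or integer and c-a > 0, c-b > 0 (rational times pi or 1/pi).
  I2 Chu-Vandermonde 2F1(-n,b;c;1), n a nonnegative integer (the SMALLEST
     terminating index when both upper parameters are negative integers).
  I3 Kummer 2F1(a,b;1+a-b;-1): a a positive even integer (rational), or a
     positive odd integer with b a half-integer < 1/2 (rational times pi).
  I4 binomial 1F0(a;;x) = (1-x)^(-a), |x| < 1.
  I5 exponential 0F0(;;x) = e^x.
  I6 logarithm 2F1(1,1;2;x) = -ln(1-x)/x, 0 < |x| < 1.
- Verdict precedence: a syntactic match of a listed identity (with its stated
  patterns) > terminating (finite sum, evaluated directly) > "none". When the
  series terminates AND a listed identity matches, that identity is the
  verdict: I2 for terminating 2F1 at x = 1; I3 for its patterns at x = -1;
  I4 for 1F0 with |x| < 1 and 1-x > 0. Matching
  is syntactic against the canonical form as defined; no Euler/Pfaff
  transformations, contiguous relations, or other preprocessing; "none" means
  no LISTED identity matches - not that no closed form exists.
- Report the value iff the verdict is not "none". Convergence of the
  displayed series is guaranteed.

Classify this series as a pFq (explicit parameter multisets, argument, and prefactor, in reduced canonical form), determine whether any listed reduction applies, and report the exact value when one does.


x = -2 here; the reduced form reads 1F0, upper {-7}, lower {-}, C = -3/5. Verdict: terminating - the sum ends at index 7 because -7 is a negative integer; exact evaluation follows. Hence: -6561/5.

Structural cue: x = (-2) and the product of the first k integers (C = -3/5) is k!.
Step ratio: r(k) = (-2) * (k-7) / [(k+1)] - poly over poly, x = (-2) from leading terms; C = -3/5 at k = 0.


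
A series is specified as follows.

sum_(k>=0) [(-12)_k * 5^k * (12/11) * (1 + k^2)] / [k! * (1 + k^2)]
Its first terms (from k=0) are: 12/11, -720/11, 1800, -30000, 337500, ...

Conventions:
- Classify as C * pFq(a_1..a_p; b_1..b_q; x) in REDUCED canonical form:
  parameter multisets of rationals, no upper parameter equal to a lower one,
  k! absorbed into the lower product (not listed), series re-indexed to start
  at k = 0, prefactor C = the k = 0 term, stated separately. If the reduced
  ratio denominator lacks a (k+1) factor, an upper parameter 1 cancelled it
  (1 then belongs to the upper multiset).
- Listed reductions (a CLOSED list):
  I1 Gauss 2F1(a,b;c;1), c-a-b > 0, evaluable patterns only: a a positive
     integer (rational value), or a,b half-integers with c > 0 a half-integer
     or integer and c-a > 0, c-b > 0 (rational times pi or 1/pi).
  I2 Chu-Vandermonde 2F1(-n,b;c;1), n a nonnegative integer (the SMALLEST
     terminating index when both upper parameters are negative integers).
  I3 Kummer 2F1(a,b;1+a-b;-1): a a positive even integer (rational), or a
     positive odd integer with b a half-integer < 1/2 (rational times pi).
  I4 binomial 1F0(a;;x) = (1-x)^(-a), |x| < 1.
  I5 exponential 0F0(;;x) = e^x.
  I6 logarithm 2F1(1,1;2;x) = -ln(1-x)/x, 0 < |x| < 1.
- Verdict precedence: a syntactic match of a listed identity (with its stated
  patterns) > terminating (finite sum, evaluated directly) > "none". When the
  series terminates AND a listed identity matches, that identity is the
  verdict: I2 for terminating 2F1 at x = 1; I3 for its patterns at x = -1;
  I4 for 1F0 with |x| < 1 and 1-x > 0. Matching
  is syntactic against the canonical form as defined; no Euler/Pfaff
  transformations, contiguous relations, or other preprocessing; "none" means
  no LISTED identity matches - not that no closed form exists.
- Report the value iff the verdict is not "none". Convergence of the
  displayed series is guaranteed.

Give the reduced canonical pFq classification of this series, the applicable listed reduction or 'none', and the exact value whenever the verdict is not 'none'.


This is 12/11 * 1F0(-12; -; 5) in reduced canonical form. Verdict: terminating. With -12 upstairs the series is a 13-term polynomial sum; evaluated term by term. Value: 201326592/11.

Key observation: t_0 = 12/11 here, and the factor k^2 + 1 cancels (top and bottom), leaving C = 12/11.
Term ratio: r(k) = 5 * (k-12) / [(k+1)] - rational in k, leading ratio 5; with t_0 = 12/11, classification follows.


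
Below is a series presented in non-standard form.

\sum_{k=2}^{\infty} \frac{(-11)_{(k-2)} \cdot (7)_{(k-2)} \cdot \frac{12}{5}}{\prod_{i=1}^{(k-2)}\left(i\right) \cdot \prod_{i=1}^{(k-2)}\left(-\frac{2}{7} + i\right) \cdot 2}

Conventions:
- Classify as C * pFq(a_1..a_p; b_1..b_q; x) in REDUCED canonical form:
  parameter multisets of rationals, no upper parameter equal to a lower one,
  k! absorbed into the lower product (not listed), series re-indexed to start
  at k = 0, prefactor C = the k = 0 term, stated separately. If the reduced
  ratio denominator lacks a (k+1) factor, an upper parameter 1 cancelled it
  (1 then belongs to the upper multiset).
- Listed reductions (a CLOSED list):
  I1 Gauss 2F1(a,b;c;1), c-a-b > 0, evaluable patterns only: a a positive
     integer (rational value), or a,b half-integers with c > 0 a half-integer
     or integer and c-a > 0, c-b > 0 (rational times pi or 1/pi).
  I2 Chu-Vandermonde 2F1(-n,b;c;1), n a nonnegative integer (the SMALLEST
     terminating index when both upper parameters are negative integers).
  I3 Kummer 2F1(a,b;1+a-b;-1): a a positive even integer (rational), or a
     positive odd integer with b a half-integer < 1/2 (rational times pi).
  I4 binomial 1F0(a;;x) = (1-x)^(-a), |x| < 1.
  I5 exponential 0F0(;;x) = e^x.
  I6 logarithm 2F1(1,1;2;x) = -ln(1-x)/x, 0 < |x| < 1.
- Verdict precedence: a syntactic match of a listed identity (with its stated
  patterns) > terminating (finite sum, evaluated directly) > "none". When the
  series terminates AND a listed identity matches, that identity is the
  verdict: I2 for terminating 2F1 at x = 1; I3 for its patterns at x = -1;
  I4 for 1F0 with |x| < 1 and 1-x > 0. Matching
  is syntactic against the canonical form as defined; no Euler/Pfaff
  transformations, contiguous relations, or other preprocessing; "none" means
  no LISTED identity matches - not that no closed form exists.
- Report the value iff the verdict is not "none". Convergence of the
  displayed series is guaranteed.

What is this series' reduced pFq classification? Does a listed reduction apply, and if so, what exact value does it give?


Classification (C = \frac{6}{5}): 2F1 with upper {-11, 7}, lower {\frac{5}{7}}, argument x = 1. Verdict: this is Vandermonde's identity (I2) (terminating 2F1 at x = 1 with n = 11, b = 7, c = \frac{5}{7}). Hence: -\frac{6808}{18277125}.

Key observation: x = 1 and the lower running product (prefactor 6/5) is a rising factorial.
Consecutive-term ratio: r(k) = 1 * (k-11) (k+7) / [(k+\frac{5}{7}) (k+1)] ; factor over Q: parameters, x = 1, and C = \frac{6}{5}.


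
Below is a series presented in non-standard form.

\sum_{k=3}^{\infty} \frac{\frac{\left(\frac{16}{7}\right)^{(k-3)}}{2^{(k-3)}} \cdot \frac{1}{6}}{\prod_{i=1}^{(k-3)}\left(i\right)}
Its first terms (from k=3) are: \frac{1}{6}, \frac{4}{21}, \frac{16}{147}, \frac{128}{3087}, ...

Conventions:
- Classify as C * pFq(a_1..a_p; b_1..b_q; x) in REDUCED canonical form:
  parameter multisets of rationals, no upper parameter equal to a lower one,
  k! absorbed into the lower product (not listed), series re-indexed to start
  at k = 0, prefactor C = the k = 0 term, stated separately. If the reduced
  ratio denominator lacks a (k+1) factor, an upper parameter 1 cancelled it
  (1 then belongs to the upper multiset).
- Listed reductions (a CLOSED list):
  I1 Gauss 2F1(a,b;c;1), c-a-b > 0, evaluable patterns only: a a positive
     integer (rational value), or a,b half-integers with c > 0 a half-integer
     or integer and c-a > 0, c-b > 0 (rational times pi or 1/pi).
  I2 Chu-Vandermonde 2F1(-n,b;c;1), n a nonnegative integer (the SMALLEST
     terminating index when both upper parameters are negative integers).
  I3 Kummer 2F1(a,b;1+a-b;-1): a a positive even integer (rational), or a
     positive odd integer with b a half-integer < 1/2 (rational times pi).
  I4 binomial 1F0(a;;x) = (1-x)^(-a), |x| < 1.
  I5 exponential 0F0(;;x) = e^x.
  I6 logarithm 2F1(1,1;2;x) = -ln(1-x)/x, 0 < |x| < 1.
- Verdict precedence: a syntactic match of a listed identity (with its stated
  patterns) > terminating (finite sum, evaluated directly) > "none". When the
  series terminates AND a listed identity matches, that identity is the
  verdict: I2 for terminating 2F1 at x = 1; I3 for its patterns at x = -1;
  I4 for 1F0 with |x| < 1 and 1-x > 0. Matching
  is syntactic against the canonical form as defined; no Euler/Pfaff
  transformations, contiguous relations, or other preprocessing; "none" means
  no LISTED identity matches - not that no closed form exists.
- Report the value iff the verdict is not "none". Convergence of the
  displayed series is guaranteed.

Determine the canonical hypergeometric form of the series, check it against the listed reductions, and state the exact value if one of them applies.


Reduced: x = \frac{8}{7}, 0F0, upper = {-}, lower = {-}, C = \frac{1}{6}. Verdict: this is the I5 exponential reduction (the 0F0 exponential series at x = \frac{8}{7}). Value: \frac{1}{6} \cdot e^{\frac{8}{7}}.

The tell: t_0 being \frac{1}{6}, the product of the first k integers (prefactor 1/6) is k!.
Term ratio: r(k) = \frac{8}{7} * 1 / [(k+1)] - rational; roots negated = parameters, x = \frac{8}{7}, C = \frac{1}{6}.


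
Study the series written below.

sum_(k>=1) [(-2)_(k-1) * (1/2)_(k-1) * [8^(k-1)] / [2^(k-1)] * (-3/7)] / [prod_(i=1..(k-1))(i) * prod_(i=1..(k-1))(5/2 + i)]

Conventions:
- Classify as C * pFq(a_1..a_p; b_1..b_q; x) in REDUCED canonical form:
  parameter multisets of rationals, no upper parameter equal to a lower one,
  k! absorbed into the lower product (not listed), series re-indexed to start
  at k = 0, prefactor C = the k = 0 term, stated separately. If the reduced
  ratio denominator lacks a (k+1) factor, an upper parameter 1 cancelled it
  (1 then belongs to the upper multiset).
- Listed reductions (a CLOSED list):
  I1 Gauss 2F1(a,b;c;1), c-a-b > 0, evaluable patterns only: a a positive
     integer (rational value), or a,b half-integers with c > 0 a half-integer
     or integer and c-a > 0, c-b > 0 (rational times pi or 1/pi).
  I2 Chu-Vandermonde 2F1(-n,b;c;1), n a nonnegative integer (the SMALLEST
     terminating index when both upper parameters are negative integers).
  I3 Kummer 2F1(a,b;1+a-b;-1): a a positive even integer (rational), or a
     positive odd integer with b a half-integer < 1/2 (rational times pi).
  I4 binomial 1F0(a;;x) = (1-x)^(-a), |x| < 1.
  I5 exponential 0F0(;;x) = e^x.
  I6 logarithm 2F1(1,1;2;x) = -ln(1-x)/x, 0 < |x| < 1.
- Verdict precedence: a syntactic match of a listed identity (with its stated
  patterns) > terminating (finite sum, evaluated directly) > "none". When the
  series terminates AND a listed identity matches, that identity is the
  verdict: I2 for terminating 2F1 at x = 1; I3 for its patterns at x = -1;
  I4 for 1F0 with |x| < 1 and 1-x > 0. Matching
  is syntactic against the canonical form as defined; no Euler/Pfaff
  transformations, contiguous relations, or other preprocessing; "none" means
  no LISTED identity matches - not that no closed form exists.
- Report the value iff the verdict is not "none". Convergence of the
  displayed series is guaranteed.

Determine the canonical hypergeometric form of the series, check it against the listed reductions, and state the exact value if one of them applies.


With C = -3/7: the canonical form is 2F1(-2, 1/2; 7/2; 4). Verdict: terminating - upper -2 stops the sum at k = 2; the 3 terms are added exactly. Exact value: -13/49.

Key observation: x = 4 and the lower running product (C = -3/7) is a rising factorial.
Adjacent-term ratio: r(k) = 4 * (k-2) (k+1/2) / [(k+7/2) (k+1)] - rational; roots negated = parameters, x = 4, C = -3/7.


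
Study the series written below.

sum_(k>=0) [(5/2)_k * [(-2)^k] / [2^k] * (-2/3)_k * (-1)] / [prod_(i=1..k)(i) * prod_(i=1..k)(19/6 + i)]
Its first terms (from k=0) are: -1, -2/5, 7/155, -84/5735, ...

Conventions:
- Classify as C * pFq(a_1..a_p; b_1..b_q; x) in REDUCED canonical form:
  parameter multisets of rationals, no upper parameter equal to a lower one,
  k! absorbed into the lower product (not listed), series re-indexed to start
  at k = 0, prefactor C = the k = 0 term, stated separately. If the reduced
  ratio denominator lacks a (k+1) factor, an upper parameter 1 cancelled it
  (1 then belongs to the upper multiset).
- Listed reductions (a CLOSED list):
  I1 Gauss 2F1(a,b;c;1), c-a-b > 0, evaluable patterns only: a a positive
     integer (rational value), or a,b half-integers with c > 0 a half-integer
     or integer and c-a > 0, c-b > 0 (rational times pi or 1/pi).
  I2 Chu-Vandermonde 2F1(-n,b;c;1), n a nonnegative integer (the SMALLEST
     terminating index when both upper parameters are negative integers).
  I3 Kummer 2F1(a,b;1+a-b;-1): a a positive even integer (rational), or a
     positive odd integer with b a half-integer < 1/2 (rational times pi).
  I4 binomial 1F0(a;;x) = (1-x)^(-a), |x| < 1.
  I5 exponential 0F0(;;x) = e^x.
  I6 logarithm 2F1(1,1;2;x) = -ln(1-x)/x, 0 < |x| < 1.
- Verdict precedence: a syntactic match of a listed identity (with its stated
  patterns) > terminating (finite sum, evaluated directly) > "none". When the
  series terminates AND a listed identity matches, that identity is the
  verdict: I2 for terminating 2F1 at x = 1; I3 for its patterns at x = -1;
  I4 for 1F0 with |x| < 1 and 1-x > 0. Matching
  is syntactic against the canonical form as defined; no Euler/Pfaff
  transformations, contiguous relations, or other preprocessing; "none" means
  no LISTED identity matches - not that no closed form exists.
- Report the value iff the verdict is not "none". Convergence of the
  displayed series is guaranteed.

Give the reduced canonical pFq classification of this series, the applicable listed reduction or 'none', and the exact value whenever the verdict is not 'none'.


The series (x = -1) is 2F1: upper {-2/3, 5/2}, lower {25/6}, prefactor -1. Verdict: no listed reduction: x = -1 and upper {-2/3, 5/2} fail every I1-I6 pattern.

Key step: t_0 being -1, the product of the first k integers (C = -1, x = -1) is k!.
Adjacent-term ratio: r(k) = (-1) * (k-2/3) (k+5/2) / [(k+25/6) (k+1)] ; factor over Q: parameters, x = (-1), and C = -1.


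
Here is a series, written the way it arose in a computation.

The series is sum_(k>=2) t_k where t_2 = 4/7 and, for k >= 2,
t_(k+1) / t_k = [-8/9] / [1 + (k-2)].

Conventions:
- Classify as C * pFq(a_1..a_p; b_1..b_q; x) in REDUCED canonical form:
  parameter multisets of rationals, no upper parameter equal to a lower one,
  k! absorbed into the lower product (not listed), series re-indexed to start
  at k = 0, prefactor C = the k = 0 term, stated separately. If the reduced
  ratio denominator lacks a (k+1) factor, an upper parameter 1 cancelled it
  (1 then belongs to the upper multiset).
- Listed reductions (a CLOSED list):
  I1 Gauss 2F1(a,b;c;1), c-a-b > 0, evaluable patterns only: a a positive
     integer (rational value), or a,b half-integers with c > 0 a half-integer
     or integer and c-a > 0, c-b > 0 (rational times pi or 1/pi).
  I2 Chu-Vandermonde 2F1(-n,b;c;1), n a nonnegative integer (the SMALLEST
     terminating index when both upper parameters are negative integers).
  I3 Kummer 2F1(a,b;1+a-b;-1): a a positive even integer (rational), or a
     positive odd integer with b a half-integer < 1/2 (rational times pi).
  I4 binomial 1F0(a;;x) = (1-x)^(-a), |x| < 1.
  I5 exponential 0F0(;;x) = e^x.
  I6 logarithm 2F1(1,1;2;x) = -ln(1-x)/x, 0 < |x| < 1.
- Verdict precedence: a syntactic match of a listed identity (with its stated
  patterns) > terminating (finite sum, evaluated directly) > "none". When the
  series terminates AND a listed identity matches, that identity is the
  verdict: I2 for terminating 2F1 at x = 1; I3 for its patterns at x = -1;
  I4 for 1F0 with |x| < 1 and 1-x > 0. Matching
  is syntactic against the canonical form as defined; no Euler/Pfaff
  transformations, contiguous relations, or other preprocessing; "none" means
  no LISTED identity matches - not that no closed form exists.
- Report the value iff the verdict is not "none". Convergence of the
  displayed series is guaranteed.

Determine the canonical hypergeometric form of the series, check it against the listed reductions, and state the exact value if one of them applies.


Classification (C = 4/7): 0F0 with upper {-}, lower {-}, argument x = -8/9. Verdict: the exponential series (I5) applies (the 0F0 exponential series at x = -8/9). Hence: (4/7) * e^(-8/9).

Key step: from the first term 4/7: factor the ratio over Q (prefactor 4/7): negated roots = parameters.
Ratio: r(k) = (-8/9) * 1 / [(k+1)] ; factor over Q: parameters, x = (-8/9), and C = 4/7.


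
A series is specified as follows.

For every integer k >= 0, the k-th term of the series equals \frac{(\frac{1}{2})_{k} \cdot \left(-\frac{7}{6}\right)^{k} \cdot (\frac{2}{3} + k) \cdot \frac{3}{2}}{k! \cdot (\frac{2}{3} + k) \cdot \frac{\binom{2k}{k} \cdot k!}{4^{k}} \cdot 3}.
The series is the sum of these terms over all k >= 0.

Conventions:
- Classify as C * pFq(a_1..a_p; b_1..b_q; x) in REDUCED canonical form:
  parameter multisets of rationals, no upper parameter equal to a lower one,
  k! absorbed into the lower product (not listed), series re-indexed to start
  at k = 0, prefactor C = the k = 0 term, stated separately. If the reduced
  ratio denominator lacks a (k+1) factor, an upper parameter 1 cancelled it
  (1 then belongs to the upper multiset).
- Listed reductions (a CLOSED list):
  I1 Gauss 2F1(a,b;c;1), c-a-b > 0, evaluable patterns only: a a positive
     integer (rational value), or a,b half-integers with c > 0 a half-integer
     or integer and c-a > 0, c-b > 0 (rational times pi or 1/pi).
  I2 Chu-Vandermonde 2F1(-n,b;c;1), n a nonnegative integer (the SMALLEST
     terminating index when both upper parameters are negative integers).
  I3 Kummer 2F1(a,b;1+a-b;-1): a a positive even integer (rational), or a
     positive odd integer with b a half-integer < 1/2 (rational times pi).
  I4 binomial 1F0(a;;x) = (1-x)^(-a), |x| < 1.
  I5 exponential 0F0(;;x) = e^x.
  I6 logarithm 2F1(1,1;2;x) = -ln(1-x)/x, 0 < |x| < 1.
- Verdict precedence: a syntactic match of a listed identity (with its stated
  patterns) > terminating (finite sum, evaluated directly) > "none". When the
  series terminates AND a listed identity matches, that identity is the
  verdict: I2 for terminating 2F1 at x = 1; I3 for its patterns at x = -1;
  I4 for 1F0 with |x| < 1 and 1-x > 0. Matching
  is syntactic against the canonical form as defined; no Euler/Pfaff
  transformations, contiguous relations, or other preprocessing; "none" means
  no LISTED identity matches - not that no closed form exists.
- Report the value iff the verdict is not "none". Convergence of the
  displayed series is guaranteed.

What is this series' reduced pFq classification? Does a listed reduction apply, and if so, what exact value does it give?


The series (x = -\frac{7}{6}) is 0F0: upper {-}, lower {-}, prefactor \frac{1}{2}. Verdict at x = -\frac{7}{6}: the I5 exponential reduction matches (the 0F0 exponential series at x = -\frac{7}{6}). Its exact value is \frac{1}{2} \cdot e^{-\frac{7}{6}}.

Key observation: from the first term \frac{1}{2}: the lower central binomial (C = 1/2) hides (1/2)_k.
Adjacent-term ratio: r(k) = -\frac{7}{6} * 1 / [(k+1)] - rational; roots negated = parameters, x = -\frac{7}{6}, C = \frac{1}{2}.


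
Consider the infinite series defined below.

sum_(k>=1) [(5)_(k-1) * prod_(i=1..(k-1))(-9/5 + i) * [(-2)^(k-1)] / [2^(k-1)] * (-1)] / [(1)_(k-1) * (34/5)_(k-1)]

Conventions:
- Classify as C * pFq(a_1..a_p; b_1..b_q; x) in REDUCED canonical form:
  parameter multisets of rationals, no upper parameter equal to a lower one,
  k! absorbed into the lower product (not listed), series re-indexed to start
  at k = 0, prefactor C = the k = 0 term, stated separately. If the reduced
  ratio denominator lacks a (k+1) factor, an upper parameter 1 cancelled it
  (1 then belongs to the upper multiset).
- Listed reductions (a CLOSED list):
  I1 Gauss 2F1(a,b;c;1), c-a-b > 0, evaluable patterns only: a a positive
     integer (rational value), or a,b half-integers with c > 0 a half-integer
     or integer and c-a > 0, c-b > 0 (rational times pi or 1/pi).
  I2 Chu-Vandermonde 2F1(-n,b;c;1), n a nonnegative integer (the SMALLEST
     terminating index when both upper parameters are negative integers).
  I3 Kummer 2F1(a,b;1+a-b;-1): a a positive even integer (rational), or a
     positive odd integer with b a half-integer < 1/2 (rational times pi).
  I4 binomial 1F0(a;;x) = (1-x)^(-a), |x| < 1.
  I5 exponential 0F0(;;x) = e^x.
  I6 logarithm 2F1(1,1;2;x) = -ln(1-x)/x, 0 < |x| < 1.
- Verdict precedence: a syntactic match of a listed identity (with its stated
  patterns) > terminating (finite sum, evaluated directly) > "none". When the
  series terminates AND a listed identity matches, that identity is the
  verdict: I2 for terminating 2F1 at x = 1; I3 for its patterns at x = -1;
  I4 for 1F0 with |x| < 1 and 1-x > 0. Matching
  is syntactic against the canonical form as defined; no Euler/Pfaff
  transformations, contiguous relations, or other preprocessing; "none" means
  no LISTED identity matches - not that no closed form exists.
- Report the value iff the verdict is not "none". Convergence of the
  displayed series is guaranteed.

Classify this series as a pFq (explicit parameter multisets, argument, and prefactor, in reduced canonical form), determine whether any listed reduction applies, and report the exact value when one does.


With C = -1: the canonical form is 2F1(-4/5, 5; 34/5; -1). Verdict: none. Every listed pattern misses the 2F1 form at -1, upper {-4/5, 5}.

First insight: from the first term -1: the running product (C = -1) telescopes to a rising factorial.
Term ratio: r(k) = (-1) * (k-4/5) (k+5) / [(k+34/5) (k+1)] - rational in k, leading ratio (-1); with t_0 = -1, classification follows.


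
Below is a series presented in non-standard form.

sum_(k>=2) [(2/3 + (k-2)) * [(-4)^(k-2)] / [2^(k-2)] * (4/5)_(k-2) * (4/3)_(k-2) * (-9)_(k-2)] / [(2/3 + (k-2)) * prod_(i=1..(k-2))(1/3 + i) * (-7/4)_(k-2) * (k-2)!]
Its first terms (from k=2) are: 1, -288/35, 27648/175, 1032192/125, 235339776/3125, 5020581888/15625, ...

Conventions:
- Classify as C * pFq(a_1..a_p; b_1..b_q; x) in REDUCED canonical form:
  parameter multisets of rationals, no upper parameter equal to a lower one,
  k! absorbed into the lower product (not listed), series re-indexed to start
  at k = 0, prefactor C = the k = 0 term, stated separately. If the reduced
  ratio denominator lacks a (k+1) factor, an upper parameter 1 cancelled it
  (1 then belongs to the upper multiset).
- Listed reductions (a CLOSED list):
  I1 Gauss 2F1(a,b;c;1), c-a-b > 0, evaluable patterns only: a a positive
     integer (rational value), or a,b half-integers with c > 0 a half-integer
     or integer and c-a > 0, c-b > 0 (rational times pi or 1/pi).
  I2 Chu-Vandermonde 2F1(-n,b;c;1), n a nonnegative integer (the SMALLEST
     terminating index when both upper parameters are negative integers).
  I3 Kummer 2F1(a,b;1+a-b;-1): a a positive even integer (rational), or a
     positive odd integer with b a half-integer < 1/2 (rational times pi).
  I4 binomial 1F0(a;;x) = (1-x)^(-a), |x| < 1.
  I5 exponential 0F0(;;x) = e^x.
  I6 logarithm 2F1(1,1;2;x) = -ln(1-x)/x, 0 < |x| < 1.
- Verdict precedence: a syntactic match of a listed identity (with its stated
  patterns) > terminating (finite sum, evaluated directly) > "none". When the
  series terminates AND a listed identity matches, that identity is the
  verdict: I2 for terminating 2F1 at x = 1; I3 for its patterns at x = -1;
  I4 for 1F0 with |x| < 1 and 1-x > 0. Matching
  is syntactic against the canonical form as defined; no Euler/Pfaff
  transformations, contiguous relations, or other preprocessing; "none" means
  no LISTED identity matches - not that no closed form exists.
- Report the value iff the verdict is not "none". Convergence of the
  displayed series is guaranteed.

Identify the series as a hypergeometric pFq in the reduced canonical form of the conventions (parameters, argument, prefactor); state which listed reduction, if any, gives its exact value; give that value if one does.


The series (x = -2) is 2F1: upper {-9, 4/5}, lower {-7/4}, prefactor 1. Verdict: terminating - upper -9 stops the sum at k = 9; the 10 terms are added exactly. Sum: 10285744040489789/3173828125.

The tell: t_0 = 1 here, and the lower running product (prefactor 1) is a rising factorial.
Term ratio: r(k) = (-2) * (k-9) (k+4/5) / [(k-7/4) (k+1)] - rational in k. x = (-2); t_0 = 1; negate the roots.


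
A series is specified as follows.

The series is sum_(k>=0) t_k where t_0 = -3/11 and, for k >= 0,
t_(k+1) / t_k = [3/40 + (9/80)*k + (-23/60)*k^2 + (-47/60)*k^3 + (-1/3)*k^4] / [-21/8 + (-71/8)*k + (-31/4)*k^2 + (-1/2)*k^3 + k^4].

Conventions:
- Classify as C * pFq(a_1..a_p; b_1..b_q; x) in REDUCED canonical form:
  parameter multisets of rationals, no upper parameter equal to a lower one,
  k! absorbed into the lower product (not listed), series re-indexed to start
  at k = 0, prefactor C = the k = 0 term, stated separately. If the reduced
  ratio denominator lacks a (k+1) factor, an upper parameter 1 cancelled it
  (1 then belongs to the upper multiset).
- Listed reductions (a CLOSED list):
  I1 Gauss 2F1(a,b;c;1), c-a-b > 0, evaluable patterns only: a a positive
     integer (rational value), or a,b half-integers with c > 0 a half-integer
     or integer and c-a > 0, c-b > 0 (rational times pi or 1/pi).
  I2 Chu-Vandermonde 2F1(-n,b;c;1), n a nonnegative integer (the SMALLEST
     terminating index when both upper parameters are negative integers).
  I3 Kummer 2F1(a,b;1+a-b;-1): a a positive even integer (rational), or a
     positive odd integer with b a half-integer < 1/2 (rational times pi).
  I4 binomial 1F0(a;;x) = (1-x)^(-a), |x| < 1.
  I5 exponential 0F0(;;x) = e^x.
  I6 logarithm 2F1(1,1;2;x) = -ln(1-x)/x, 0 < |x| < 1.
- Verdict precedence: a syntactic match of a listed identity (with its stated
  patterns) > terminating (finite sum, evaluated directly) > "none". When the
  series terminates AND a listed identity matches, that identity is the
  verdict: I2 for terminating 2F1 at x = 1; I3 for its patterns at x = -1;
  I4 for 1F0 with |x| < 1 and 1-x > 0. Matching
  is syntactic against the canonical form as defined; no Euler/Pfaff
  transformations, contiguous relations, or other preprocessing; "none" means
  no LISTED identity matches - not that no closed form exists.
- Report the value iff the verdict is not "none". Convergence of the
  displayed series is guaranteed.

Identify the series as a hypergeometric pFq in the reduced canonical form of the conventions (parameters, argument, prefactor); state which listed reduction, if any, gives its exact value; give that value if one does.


This is -3/11 * 2F1(-2/5, 3/4; -7/2; -1/3) in reduced canonical form. Verdict: none - this 2F1 at x = -1/3 matches no listed pattern, and upper {-2/5, 3/4} holds no stopper.

The tell: from the first term -3/11: factor the ratio over Q (C = -3/11, x = -1/3): negated roots = parameters.
Step ratio: r(k) = (-1/3) * (k-2/5) (k+3/4) / [(k-7/2) (k+1)] ; factor over Q: parameters, x = (-1/3), and C = -3/11.
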